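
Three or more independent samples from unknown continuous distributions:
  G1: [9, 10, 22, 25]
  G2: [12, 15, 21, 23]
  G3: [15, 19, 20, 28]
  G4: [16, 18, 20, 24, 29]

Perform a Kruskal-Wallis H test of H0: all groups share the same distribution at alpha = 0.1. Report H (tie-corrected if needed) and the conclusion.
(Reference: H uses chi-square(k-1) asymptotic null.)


Step 1: Combine all N = 17 observations and assign midranks.
sorted (value, group, rank): (9,G1,1), (10,G1,2), (12,G2,3), (15,G2,4.5), (15,G3,4.5), (16,G4,6), (18,G4,7), (19,G3,8), (20,G3,9.5), (20,G4,9.5), (21,G2,11), (22,G1,12), (23,G2,13), (24,G4,14), (25,G1,15), (28,G3,16), (29,G4,17)
Step 2: Sum ranks within each group.
R_1 = 30 (n_1 = 4)
R_2 = 31.5 (n_2 = 4)
R_3 = 38 (n_3 = 4)
R_4 = 53.5 (n_4 = 5)
Step 3: H = 12/(N(N+1)) * sum(R_i^2/n_i) - 3(N+1)
     = 12/(17*18) * (30^2/4 + 31.5^2/4 + 38^2/4 + 53.5^2/5) - 3*18
     = 0.039216 * 1406.51 - 54
     = 1.157353.
Step 4: Ties present; correction factor C = 1 - 12/(17^3 - 17) = 0.997549. Corrected H = 1.157353 / 0.997549 = 1.160197.
Step 5: Under H0, H ~ chi^2(3); p-value = 0.762566.
Step 6: alpha = 0.1. fail to reject H0.

H = 1.1602, df = 3, p = 0.762566, fail to reject H0.


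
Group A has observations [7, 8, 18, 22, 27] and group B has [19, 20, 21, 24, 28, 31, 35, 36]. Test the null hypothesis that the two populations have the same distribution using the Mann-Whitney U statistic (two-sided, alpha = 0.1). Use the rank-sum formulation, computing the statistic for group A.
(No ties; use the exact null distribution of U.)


Step 1: Combine and sort all 13 observations; assign midranks.
sorted (value, group): (7,X), (8,X), (18,X), (19,Y), (20,Y), (21,Y), (22,X), (24,Y), (27,X), (28,Y), (31,Y), (35,Y), (36,Y)
ranks: 7->1, 8->2, 18->3, 19->4, 20->5, 21->6, 22->7, 24->8, 27->9, 28->10, 31->11, 35->12, 36->13
Step 2: Rank sum for X: R1 = 1 + 2 + 3 + 7 + 9 = 22.
Step 3: U_X = R1 - n1(n1+1)/2 = 22 - 5*6/2 = 22 - 15 = 7.
       U_Y = n1*n2 - U_X = 40 - 7 = 33.
Step 4: No ties, so the exact null distribution of U (based on enumerating the C(13,5) = 1287 equally likely rank assignments) gives the two-sided p-value.
Step 5: p-value = 0.065268; compare to alpha = 0.1. reject H0.

U_X = 7, p = 0.065268, reject H0 at alpha = 0.1.


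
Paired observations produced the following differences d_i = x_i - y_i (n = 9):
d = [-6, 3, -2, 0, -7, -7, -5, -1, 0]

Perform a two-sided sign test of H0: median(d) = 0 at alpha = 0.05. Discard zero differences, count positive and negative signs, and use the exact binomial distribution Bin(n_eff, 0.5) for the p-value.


Step 1: Discard zero differences. Original n = 9; n_eff = number of nonzero differences = 7.
Nonzero differences (with sign): -6, +3, -2, -7, -7, -5, -1
Step 2: Count signs: positive = 1, negative = 6.
Step 3: Under H0: P(positive) = 0.5, so the number of positives S ~ Bin(7, 0.5).
Step 4: Two-sided exact p-value = sum of Bin(7,0.5) probabilities at or below the observed probability = 0.125000.
Step 5: alpha = 0.05. fail to reject H0.

n_eff = 7, pos = 1, neg = 6, p = 0.125000, fail to reject H0.


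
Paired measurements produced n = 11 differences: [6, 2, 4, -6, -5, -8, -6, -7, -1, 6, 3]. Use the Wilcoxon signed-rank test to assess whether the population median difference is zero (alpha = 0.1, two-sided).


Step 1: Drop any zero differences (none here) and take |d_i|.
|d| = [6, 2, 4, 6, 5, 8, 6, 7, 1, 6, 3]
Step 2: Midrank |d_i| (ties get averaged ranks).
ranks: |6|->7.5, |2|->2, |4|->4, |6|->7.5, |5|->5, |8|->11, |6|->7.5, |7|->10, |1|->1, |6|->7.5, |3|->3
Step 3: Attach original signs; sum ranks with positive sign and with negative sign.
W+ = 7.5 + 2 + 4 + 7.5 + 3 = 24
W- = 7.5 + 5 + 11 + 7.5 + 10 + 1 = 42
(Check: W+ + W- = 66 should equal n(n+1)/2 = 66.)
Step 4: Test statistic W = min(W+, W-) = 24.
Step 5: Ties in |d|, so use the tie-corrected normal approximation.
        E[W] = n(n+1)/4 = 11*12/4 = 33.
        Tie groups: |d|=6 (t=4); sum(t^3 - t) = 60.
        Var[W] = n(n+1)(2n+1)/24 - sum(t^3-t)/48 = 3036/24 - 60/48 = 125.25.
        z = (W - E[W]) / sqrt(Var[W]) = (24 - 33) / 11.1915 = -0.8042.
        Two-sided p = 2*Phi(z) = 0.421293.
Step 6: alpha = 0.1. fail to reject H0.

W+ = 24, W- = 42, W = min = 24, p = 0.421293, fail to reject H0.


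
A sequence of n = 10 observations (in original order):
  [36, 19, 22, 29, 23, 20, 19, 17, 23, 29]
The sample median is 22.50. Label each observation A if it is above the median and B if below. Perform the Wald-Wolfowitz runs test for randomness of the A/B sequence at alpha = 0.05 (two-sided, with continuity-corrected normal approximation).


Step 1: Compute median = 22.50; label A = above, B = below.
Labels in order: ABBAABBBAA  (n_A = 5, n_B = 5)
Step 2: Count runs R = 5.
Step 3: Under H0 (random ordering), E[R] = 2*n_A*n_B/(n_A+n_B) + 1 = 2*5*5/10 + 1 = 6.0000.
        Var[R] = 2*n_A*n_B*(2*n_A*n_B - n_A - n_B) / ((n_A+n_B)^2 * (n_A+n_B-1)) = 2000/900 = 2.2222.
        SD[R] = 1.4907.
Step 4: Continuity-corrected z = (R + 0.5 - E[R]) / SD[R] = (5 + 0.5 - 6.0000) / 1.4907 = -0.3354.
Step 5: Two-sided p-value via normal approximation = 2*(1 - Phi(|z|)) = 0.737316.
Step 6: alpha = 0.05. fail to reject H0.

R = 5, z = -0.3354, p = 0.737316, fail to reject H0.


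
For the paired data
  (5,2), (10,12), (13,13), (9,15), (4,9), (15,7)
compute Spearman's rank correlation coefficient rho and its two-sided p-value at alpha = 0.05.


Step 1: Rank x and y separately (midranks; no ties here).
rank(x): 5->2, 10->4, 13->5, 9->3, 4->1, 15->6
rank(y): 2->1, 12->4, 13->5, 15->6, 9->3, 7->2
Step 2: d_i = R_x(i) - R_y(i); compute d_i^2.
  (2-1)^2=1, (4-4)^2=0, (5-5)^2=0, (3-6)^2=9, (1-3)^2=4, (6-2)^2=16
sum(d^2) = 30.
Step 3: rho = 1 - 6*30 / (6*(6^2 - 1)) = 1 - 180/210 = 0.142857.
Step 4: Under H0, t = rho * sqrt((n-2)/(1-rho^2)) = 0.2887 ~ t(4).
Step 5: Two-sided p-value from the t-distribution with 4 df = 0.787172.
Step 6: alpha = 0.05. fail to reject H0.

rho = 0.1429, p = 0.787172, fail to reject H0 at alpha = 0.05.


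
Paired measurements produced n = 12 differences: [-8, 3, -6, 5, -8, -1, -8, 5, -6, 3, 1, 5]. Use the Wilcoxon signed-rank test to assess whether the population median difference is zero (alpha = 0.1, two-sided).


Step 1: Drop any zero differences (none here) and take |d_i|.
|d| = [8, 3, 6, 5, 8, 1, 8, 5, 6, 3, 1, 5]
Step 2: Midrank |d_i| (ties get averaged ranks).
ranks: |8|->11, |3|->3.5, |6|->8.5, |5|->6, |8|->11, |1|->1.5, |8|->11, |5|->6, |6|->8.5, |3|->3.5, |1|->1.5, |5|->6
Step 3: Attach original signs; sum ranks with positive sign and with negative sign.
W+ = 3.5 + 6 + 6 + 3.5 + 1.5 + 6 = 26.5
W- = 11 + 8.5 + 11 + 1.5 + 11 + 8.5 = 51.5
(Check: W+ + W- = 78 should equal n(n+1)/2 = 78.)
Step 4: Test statistic W = min(W+, W-) = 26.5.
Step 5: Ties in |d|, so use the tie-corrected normal approximation.
        E[W] = n(n+1)/4 = 12*13/4 = 39.
        Tie groups: |d|=1 (t=2), |d|=3 (t=2), |d|=5 (t=3), |d|=6 (t=2), |d|=8 (t=3); sum(t^3 - t) = 66.
        Var[W] = n(n+1)(2n+1)/24 - sum(t^3-t)/48 = 3900/24 - 66/48 = 161.125.
        z = (W - E[W]) / sqrt(Var[W]) = (26.5 - 39) / 12.6935 = -0.9848.
        Two-sided p = 2*Phi(z) = 0.324744.
Step 6: alpha = 0.1. fail to reject H0.

W+ = 26.5, W- = 51.5, W = min = 26.5, p = 0.324744, fail to reject H0.


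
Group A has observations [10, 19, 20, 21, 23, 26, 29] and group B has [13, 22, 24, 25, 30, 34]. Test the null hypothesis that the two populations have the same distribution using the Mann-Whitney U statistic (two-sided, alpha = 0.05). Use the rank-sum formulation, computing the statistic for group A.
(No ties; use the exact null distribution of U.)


Step 1: Combine and sort all 13 observations; assign midranks.
sorted (value, group): (10,X), (13,Y), (19,X), (20,X), (21,X), (22,Y), (23,X), (24,Y), (25,Y), (26,X), (29,X), (30,Y), (34,Y)
ranks: 10->1, 13->2, 19->3, 20->4, 21->5, 22->6, 23->7, 24->8, 25->9, 26->10, 29->11, 30->12, 34->13
Step 2: Rank sum for X: R1 = 1 + 3 + 4 + 5 + 7 + 10 + 11 = 41.
Step 3: U_X = R1 - n1(n1+1)/2 = 41 - 7*8/2 = 41 - 28 = 13.
       U_Y = n1*n2 - U_X = 42 - 13 = 29.
Step 4: No ties, so the exact null distribution of U (based on enumerating the C(13,7) = 1716 equally likely rank assignments) gives the two-sided p-value.
Step 5: p-value = 0.294872; compare to alpha = 0.05. fail to reject H0.

U_X = 13, p = 0.294872, fail to reject H0 at alpha = 0.05.


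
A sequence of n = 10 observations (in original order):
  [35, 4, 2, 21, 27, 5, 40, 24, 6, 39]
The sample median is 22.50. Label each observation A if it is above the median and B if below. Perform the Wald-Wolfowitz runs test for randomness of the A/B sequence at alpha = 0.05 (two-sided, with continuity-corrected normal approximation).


Step 1: Compute median = 22.50; label A = above, B = below.
Labels in order: ABBBABAABA  (n_A = 5, n_B = 5)
Step 2: Count runs R = 7.
Step 3: Under H0 (random ordering), E[R] = 2*n_A*n_B/(n_A+n_B) + 1 = 2*5*5/10 + 1 = 6.0000.
        Var[R] = 2*n_A*n_B*(2*n_A*n_B - n_A - n_B) / ((n_A+n_B)^2 * (n_A+n_B-1)) = 2000/900 = 2.2222.
        SD[R] = 1.4907.
Step 4: Continuity-corrected z = (R - 0.5 - E[R]) / SD[R] = (7 - 0.5 - 6.0000) / 1.4907 = 0.3354.
Step 5: Two-sided p-value via normal approximation = 2*(1 - Phi(|z|)) = 0.737316.
Step 6: alpha = 0.05. fail to reject H0.

R = 7, z = 0.3354, p = 0.737316, fail to reject H0.


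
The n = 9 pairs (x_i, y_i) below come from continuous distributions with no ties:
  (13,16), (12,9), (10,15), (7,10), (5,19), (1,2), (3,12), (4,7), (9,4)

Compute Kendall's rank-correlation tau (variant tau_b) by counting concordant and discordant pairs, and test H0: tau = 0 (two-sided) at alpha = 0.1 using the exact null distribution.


Step 1: Enumerate the 36 unordered pairs (i,j) with i<j and classify each by sign(x_j-x_i) * sign(y_j-y_i).
  (1,2):dx=-1,dy=-7->C; (1,3):dx=-3,dy=-1->C; (1,4):dx=-6,dy=-6->C; (1,5):dx=-8,dy=+3->D
  (1,6):dx=-12,dy=-14->C; (1,7):dx=-10,dy=-4->C; (1,8):dx=-9,dy=-9->C; (1,9):dx=-4,dy=-12->C
  (2,3):dx=-2,dy=+6->D; (2,4):dx=-5,dy=+1->D; (2,5):dx=-7,dy=+10->D; (2,6):dx=-11,dy=-7->C
  (2,7):dx=-9,dy=+3->D; (2,8):dx=-8,dy=-2->C; (2,9):dx=-3,dy=-5->C; (3,4):dx=-3,dy=-5->C
  (3,5):dx=-5,dy=+4->D; (3,6):dx=-9,dy=-13->C; (3,7):dx=-7,dy=-3->C; (3,8):dx=-6,dy=-8->C
  (3,9):dx=-1,dy=-11->C; (4,5):dx=-2,dy=+9->D; (4,6):dx=-6,dy=-8->C; (4,7):dx=-4,dy=+2->D
  (4,8):dx=-3,dy=-3->C; (4,9):dx=+2,dy=-6->D; (5,6):dx=-4,dy=-17->C; (5,7):dx=-2,dy=-7->C
  (5,8):dx=-1,dy=-12->C; (5,9):dx=+4,dy=-15->D; (6,7):dx=+2,dy=+10->C; (6,8):dx=+3,dy=+5->C
  (6,9):dx=+8,dy=+2->C; (7,8):dx=+1,dy=-5->D; (7,9):dx=+6,dy=-8->D; (8,9):dx=+5,dy=-3->D
Step 2: C = 23, D = 13, total pairs = 36.
Step 3: tau = (C - D)/(n(n-1)/2) = (23 - 13)/36 = 0.277778.
Step 4: Exact two-sided p-value (enumerate n! = 362880 permutations of y under H0): p = 0.358488.
Step 5: alpha = 0.1. fail to reject H0.

tau_b = 0.2778 (C=23, D=13), p = 0.358488, fail to reject H0.


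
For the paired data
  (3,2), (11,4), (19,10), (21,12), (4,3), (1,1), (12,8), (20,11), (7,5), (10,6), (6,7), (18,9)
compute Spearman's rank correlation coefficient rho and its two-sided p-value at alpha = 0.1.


Step 1: Rank x and y separately (midranks; no ties here).
rank(x): 3->2, 11->7, 19->10, 21->12, 4->3, 1->1, 12->8, 20->11, 7->5, 10->6, 6->4, 18->9
rank(y): 2->2, 4->4, 10->10, 12->12, 3->3, 1->1, 8->8, 11->11, 5->5, 6->6, 7->7, 9->9
Step 2: d_i = R_x(i) - R_y(i); compute d_i^2.
  (2-2)^2=0, (7-4)^2=9, (10-10)^2=0, (12-12)^2=0, (3-3)^2=0, (1-1)^2=0, (8-8)^2=0, (11-11)^2=0, (5-5)^2=0, (6-6)^2=0, (4-7)^2=9, (9-9)^2=0
sum(d^2) = 18.
Step 3: rho = 1 - 6*18 / (12*(12^2 - 1)) = 1 - 108/1716 = 0.937063.
Step 4: Under H0, t = rho * sqrt((n-2)/(1-rho^2)) = 8.4868 ~ t(10).
Step 5: Two-sided p-value from the t-distribution with 10 df = 0.000007.
Step 6: alpha = 0.1. reject H0.

rho = 0.9371, p = 0.000007, reject H0 at alpha = 0.1.


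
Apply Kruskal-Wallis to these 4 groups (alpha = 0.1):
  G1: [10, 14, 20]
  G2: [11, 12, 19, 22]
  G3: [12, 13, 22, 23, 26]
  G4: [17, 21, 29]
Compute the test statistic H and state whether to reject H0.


Step 1: Combine all N = 15 observations and assign midranks.
sorted (value, group, rank): (10,G1,1), (11,G2,2), (12,G2,3.5), (12,G3,3.5), (13,G3,5), (14,G1,6), (17,G4,7), (19,G2,8), (20,G1,9), (21,G4,10), (22,G2,11.5), (22,G3,11.5), (23,G3,13), (26,G3,14), (29,G4,15)
Step 2: Sum ranks within each group.
R_1 = 16 (n_1 = 3)
R_2 = 25 (n_2 = 4)
R_3 = 47 (n_3 = 5)
R_4 = 32 (n_4 = 3)
Step 3: H = 12/(N(N+1)) * sum(R_i^2/n_i) - 3(N+1)
     = 12/(15*16) * (16^2/3 + 25^2/4 + 47^2/5 + 32^2/3) - 3*16
     = 0.050000 * 1024.72 - 48
     = 3.235833.
Step 4: Ties present; correction factor C = 1 - 12/(15^3 - 15) = 0.996429. Corrected H = 3.235833 / 0.996429 = 3.247431.
Step 5: Under H0, H ~ chi^2(3); p-value = 0.355026.
Step 6: alpha = 0.1. fail to reject H0.

H = 3.2474, df = 3, p = 0.355026, fail to reject H0.


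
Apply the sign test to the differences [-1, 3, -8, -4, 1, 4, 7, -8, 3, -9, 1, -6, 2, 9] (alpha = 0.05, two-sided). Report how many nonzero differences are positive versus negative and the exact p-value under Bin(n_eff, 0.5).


Step 1: Discard zero differences. Original n = 14; n_eff = number of nonzero differences = 14.
Nonzero differences (with sign): -1, +3, -8, -4, +1, +4, +7, -8, +3, -9, +1, -6, +2, +9
Step 2: Count signs: positive = 8, negative = 6.
Step 3: Under H0: P(positive) = 0.5, so the number of positives S ~ Bin(14, 0.5).
Step 4: Two-sided exact p-value = sum of Bin(14,0.5) probabilities at or below the observed probability = 0.790527.
Step 5: alpha = 0.05. fail to reject H0.

n_eff = 14, pos = 8, neg = 6, p = 0.790527, fail to reject H0.


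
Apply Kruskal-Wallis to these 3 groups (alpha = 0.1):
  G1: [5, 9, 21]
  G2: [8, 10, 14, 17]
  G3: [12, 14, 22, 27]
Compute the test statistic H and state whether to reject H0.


Step 1: Combine all N = 11 observations and assign midranks.
sorted (value, group, rank): (5,G1,1), (8,G2,2), (9,G1,3), (10,G2,4), (12,G3,5), (14,G2,6.5), (14,G3,6.5), (17,G2,8), (21,G1,9), (22,G3,10), (27,G3,11)
Step 2: Sum ranks within each group.
R_1 = 13 (n_1 = 3)
R_2 = 20.5 (n_2 = 4)
R_3 = 32.5 (n_3 = 4)
Step 3: H = 12/(N(N+1)) * sum(R_i^2/n_i) - 3(N+1)
     = 12/(11*12) * (13^2/3 + 20.5^2/4 + 32.5^2/4) - 3*12
     = 0.090909 * 425.458 - 36
     = 2.678030.
Step 4: Ties present; correction factor C = 1 - 6/(11^3 - 11) = 0.995455. Corrected H = 2.678030 / 0.995455 = 2.690259.
Step 5: Under H0, H ~ chi^2(2); p-value = 0.260506.
Step 6: alpha = 0.1. fail to reject H0.

H = 2.6903, df = 2, p = 0.260506, fail to reject H0.


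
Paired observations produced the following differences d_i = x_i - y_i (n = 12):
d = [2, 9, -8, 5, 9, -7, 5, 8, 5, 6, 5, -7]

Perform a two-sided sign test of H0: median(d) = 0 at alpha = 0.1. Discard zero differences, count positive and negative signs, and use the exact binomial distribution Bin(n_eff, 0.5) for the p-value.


Step 1: Discard zero differences. Original n = 12; n_eff = number of nonzero differences = 12.
Nonzero differences (with sign): +2, +9, -8, +5, +9, -7, +5, +8, +5, +6, +5, -7
Step 2: Count signs: positive = 9, negative = 3.
Step 3: Under H0: P(positive) = 0.5, so the number of positives S ~ Bin(12, 0.5).
Step 4: Two-sided exact p-value = sum of Bin(12,0.5) probabilities at or below the observed probability = 0.145996.
Step 5: alpha = 0.1. fail to reject H0.

n_eff = 12, pos = 9, neg = 3, p = 0.145996, fail to reject H0.


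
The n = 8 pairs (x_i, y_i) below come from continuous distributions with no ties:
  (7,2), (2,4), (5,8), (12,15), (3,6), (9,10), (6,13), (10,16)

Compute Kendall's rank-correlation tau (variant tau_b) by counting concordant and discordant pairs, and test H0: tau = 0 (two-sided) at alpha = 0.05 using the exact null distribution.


Step 1: Enumerate the 28 unordered pairs (i,j) with i<j and classify each by sign(x_j-x_i) * sign(y_j-y_i).
  (1,2):dx=-5,dy=+2->D; (1,3):dx=-2,dy=+6->D; (1,4):dx=+5,dy=+13->C; (1,5):dx=-4,dy=+4->D
  (1,6):dx=+2,dy=+8->C; (1,7):dx=-1,dy=+11->D; (1,8):dx=+3,dy=+14->C; (2,3):dx=+3,dy=+4->C
  (2,4):dx=+10,dy=+11->C; (2,5):dx=+1,dy=+2->C; (2,6):dx=+7,dy=+6->C; (2,7):dx=+4,dy=+9->C
  (2,8):dx=+8,dy=+12->C; (3,4):dx=+7,dy=+7->C; (3,5):dx=-2,dy=-2->C; (3,6):dx=+4,dy=+2->C
  (3,7):dx=+1,dy=+5->C; (3,8):dx=+5,dy=+8->C; (4,5):dx=-9,dy=-9->C; (4,6):dx=-3,dy=-5->C
  (4,7):dx=-6,dy=-2->C; (4,8):dx=-2,dy=+1->D; (5,6):dx=+6,dy=+4->C; (5,7):dx=+3,dy=+7->C
  (5,8):dx=+7,dy=+10->C; (6,7):dx=-3,dy=+3->D; (6,8):dx=+1,dy=+6->C; (7,8):dx=+4,dy=+3->C
Step 2: C = 22, D = 6, total pairs = 28.
Step 3: tau = (C - D)/(n(n-1)/2) = (22 - 6)/28 = 0.571429.
Step 4: Exact two-sided p-value (enumerate n! = 40320 permutations of y under H0): p = 0.061012.
Step 5: alpha = 0.05. fail to reject H0.

tau_b = 0.5714 (C=22, D=6), p = 0.061012, fail to reject H0.


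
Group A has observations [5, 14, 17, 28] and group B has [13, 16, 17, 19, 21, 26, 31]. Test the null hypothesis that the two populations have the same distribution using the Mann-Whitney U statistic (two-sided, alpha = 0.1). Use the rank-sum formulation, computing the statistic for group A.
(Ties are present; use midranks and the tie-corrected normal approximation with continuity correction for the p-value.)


Step 1: Combine and sort all 11 observations; assign midranks.
sorted (value, group): (5,X), (13,Y), (14,X), (16,Y), (17,X), (17,Y), (19,Y), (21,Y), (26,Y), (28,X), (31,Y)
ranks: 5->1, 13->2, 14->3, 16->4, 17->5.5, 17->5.5, 19->7, 21->8, 26->9, 28->10, 31->11
Step 2: Rank sum for X: R1 = 1 + 3 + 5.5 + 10 = 19.5.
Step 3: U_X = R1 - n1(n1+1)/2 = 19.5 - 4*5/2 = 19.5 - 10 = 9.5.
       U_Y = n1*n2 - U_X = 28 - 9.5 = 18.5.
Step 4: Ties are present, so use the tie-corrected normal approximation (with continuity correction) for the p-value.
Step 5: p-value = 0.448659; compare to alpha = 0.1. fail to reject H0.

U_X = 9.5, p = 0.448659, fail to reject H0 at alpha = 0.1.


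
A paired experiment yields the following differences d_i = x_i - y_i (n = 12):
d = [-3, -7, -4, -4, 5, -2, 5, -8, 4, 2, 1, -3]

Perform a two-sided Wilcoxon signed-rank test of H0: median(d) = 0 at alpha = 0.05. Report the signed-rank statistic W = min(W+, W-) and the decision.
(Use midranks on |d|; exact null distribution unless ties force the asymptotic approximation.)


Step 1: Drop any zero differences (none here) and take |d_i|.
|d| = [3, 7, 4, 4, 5, 2, 5, 8, 4, 2, 1, 3]
Step 2: Midrank |d_i| (ties get averaged ranks).
ranks: |3|->4.5, |7|->11, |4|->7, |4|->7, |5|->9.5, |2|->2.5, |5|->9.5, |8|->12, |4|->7, |2|->2.5, |1|->1, |3|->4.5
Step 3: Attach original signs; sum ranks with positive sign and with negative sign.
W+ = 9.5 + 9.5 + 7 + 2.5 + 1 = 29.5
W- = 4.5 + 11 + 7 + 7 + 2.5 + 12 + 4.5 = 48.5
(Check: W+ + W- = 78 should equal n(n+1)/2 = 78.)
Step 4: Test statistic W = min(W+, W-) = 29.5.
Step 5: Ties in |d|, so use the tie-corrected normal approximation.
        E[W] = n(n+1)/4 = 12*13/4 = 39.
        Tie groups: |d|=2 (t=2), |d|=3 (t=2), |d|=4 (t=3), |d|=5 (t=2); sum(t^3 - t) = 42.
        Var[W] = n(n+1)(2n+1)/24 - sum(t^3-t)/48 = 3900/24 - 42/48 = 161.625.
        z = (W - E[W]) / sqrt(Var[W]) = (29.5 - 39) / 12.7132 = -0.7473.
        Two-sided p = 2*Phi(z) = 0.454909.
Step 6: alpha = 0.05. fail to reject H0.

W+ = 29.5, W- = 48.5, W = min = 29.5, p = 0.454909, fail to reject H0.


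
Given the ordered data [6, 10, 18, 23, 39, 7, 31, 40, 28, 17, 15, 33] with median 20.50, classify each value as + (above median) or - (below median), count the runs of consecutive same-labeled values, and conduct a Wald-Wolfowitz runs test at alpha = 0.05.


Step 1: Compute median = 20.50; label A = above, B = below.
Labels in order: BBBAABAAABBA  (n_A = 6, n_B = 6)
Step 2: Count runs R = 6.
Step 3: Under H0 (random ordering), E[R] = 2*n_A*n_B/(n_A+n_B) + 1 = 2*6*6/12 + 1 = 7.0000.
        Var[R] = 2*n_A*n_B*(2*n_A*n_B - n_A - n_B) / ((n_A+n_B)^2 * (n_A+n_B-1)) = 4320/1584 = 2.7273.
        SD[R] = 1.6514.
Step 4: Continuity-corrected z = (R + 0.5 - E[R]) / SD[R] = (6 + 0.5 - 7.0000) / 1.6514 = -0.3028.
Step 5: Two-sided p-value via normal approximation = 2*(1 - Phi(|z|)) = 0.762069.
Step 6: alpha = 0.05. fail to reject H0.

R = 6, z = -0.3028, p = 0.762069, fail to reject H0.


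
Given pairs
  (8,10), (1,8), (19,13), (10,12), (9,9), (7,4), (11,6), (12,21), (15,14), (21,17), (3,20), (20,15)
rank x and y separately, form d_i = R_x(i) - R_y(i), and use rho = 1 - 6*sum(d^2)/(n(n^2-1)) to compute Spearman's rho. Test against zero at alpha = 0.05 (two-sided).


Step 1: Rank x and y separately (midranks; no ties here).
rank(x): 8->4, 1->1, 19->10, 10->6, 9->5, 7->3, 11->7, 12->8, 15->9, 21->12, 3->2, 20->11
rank(y): 10->5, 8->3, 13->7, 12->6, 9->4, 4->1, 6->2, 21->12, 14->8, 17->10, 20->11, 15->9
Step 2: d_i = R_x(i) - R_y(i); compute d_i^2.
  (4-5)^2=1, (1-3)^2=4, (10-7)^2=9, (6-6)^2=0, (5-4)^2=1, (3-1)^2=4, (7-2)^2=25, (8-12)^2=16, (9-8)^2=1, (12-10)^2=4, (2-11)^2=81, (11-9)^2=4
sum(d^2) = 150.
Step 3: rho = 1 - 6*150 / (12*(12^2 - 1)) = 1 - 900/1716 = 0.475524.
Step 4: Under H0, t = rho * sqrt((n-2)/(1-rho^2)) = 1.7094 ~ t(10).
Step 5: Two-sided p-value from the t-distribution with 10 df = 0.118176.
Step 6: alpha = 0.05. fail to reject H0.

rho = 0.4755, p = 0.118176, fail to reject H0 at alpha = 0.05.


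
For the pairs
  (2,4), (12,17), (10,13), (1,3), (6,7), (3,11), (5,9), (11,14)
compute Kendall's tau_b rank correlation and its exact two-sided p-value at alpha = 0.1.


Step 1: Enumerate the 28 unordered pairs (i,j) with i<j and classify each by sign(x_j-x_i) * sign(y_j-y_i).
  (1,2):dx=+10,dy=+13->C; (1,3):dx=+8,dy=+9->C; (1,4):dx=-1,dy=-1->C; (1,5):dx=+4,dy=+3->C
  (1,6):dx=+1,dy=+7->C; (1,7):dx=+3,dy=+5->C; (1,8):dx=+9,dy=+10->C; (2,3):dx=-2,dy=-4->C
  (2,4):dx=-11,dy=-14->C; (2,5):dx=-6,dy=-10->C; (2,6):dx=-9,dy=-6->C; (2,7):dx=-7,dy=-8->C
  (2,8):dx=-1,dy=-3->C; (3,4):dx=-9,dy=-10->C; (3,5):dx=-4,dy=-6->C; (3,6):dx=-7,dy=-2->C
  (3,7):dx=-5,dy=-4->C; (3,8):dx=+1,dy=+1->C; (4,5):dx=+5,dy=+4->C; (4,6):dx=+2,dy=+8->C
  (4,7):dx=+4,dy=+6->C; (4,8):dx=+10,dy=+11->C; (5,6):dx=-3,dy=+4->D; (5,7):dx=-1,dy=+2->D
  (5,8):dx=+5,dy=+7->C; (6,7):dx=+2,dy=-2->D; (6,8):dx=+8,dy=+3->C; (7,8):dx=+6,dy=+5->C
Step 2: C = 25, D = 3, total pairs = 28.
Step 3: tau = (C - D)/(n(n-1)/2) = (25 - 3)/28 = 0.785714.
Step 4: Exact two-sided p-value (enumerate n! = 40320 permutations of y under H0): p = 0.005506.
Step 5: alpha = 0.1. reject H0.

tau_b = 0.7857 (C=25, D=3), p = 0.005506, reject H0.


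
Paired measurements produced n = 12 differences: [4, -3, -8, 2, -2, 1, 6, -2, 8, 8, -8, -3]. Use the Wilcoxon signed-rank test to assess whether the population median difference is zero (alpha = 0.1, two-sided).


Step 1: Drop any zero differences (none here) and take |d_i|.
|d| = [4, 3, 8, 2, 2, 1, 6, 2, 8, 8, 8, 3]
Step 2: Midrank |d_i| (ties get averaged ranks).
ranks: |4|->7, |3|->5.5, |8|->10.5, |2|->3, |2|->3, |1|->1, |6|->8, |2|->3, |8|->10.5, |8|->10.5, |8|->10.5, |3|->5.5
Step 3: Attach original signs; sum ranks with positive sign and with negative sign.
W+ = 7 + 3 + 1 + 8 + 10.5 + 10.5 = 40
W- = 5.5 + 10.5 + 3 + 3 + 10.5 + 5.5 = 38
(Check: W+ + W- = 78 should equal n(n+1)/2 = 78.)
Step 4: Test statistic W = min(W+, W-) = 38.
Step 5: Ties in |d|, so use the tie-corrected normal approximation.
        E[W] = n(n+1)/4 = 12*13/4 = 39.
        Tie groups: |d|=2 (t=3), |d|=3 (t=2), |d|=8 (t=4); sum(t^3 - t) = 90.
        Var[W] = n(n+1)(2n+1)/24 - sum(t^3-t)/48 = 3900/24 - 90/48 = 160.625.
        z = (W - E[W]) / sqrt(Var[W]) = (38 - 39) / 12.6738 = -0.0789.
        Two-sided p = 2*Phi(z) = 0.937110.
Step 6: alpha = 0.1. fail to reject H0.

W+ = 40, W- = 38, W = min = 38, p = 0.937110, fail to reject H0.


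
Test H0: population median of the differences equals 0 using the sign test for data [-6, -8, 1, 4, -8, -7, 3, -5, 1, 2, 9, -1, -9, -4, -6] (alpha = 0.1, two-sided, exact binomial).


Step 1: Discard zero differences. Original n = 15; n_eff = number of nonzero differences = 15.
Nonzero differences (with sign): -6, -8, +1, +4, -8, -7, +3, -5, +1, +2, +9, -1, -9, -4, -6
Step 2: Count signs: positive = 6, negative = 9.
Step 3: Under H0: P(positive) = 0.5, so the number of positives S ~ Bin(15, 0.5).
Step 4: Two-sided exact p-value = sum of Bin(15,0.5) probabilities at or below the observed probability = 0.607239.
Step 5: alpha = 0.1. fail to reject H0.

n_eff = 15, pos = 6, neg = 9, p = 0.607239, fail to reject H0.


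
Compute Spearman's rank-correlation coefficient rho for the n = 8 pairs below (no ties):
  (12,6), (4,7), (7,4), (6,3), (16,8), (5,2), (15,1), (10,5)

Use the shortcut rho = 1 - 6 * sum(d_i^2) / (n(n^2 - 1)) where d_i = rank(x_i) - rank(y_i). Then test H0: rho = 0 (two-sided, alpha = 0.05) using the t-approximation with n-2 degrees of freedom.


Step 1: Rank x and y separately (midranks; no ties here).
rank(x): 12->6, 4->1, 7->4, 6->3, 16->8, 5->2, 15->7, 10->5
rank(y): 6->6, 7->7, 4->4, 3->3, 8->8, 2->2, 1->1, 5->5
Step 2: d_i = R_x(i) - R_y(i); compute d_i^2.
  (6-6)^2=0, (1-7)^2=36, (4-4)^2=0, (3-3)^2=0, (8-8)^2=0, (2-2)^2=0, (7-1)^2=36, (5-5)^2=0
sum(d^2) = 72.
Step 3: rho = 1 - 6*72 / (8*(8^2 - 1)) = 1 - 432/504 = 0.142857.
Step 4: Under H0, t = rho * sqrt((n-2)/(1-rho^2)) = 0.3536 ~ t(6).
Step 5: Two-sided p-value from the t-distribution with 6 df = 0.735765.
Step 6: alpha = 0.05. fail to reject H0.

rho = 0.1429, p = 0.735765, fail to reject H0 at alpha = 0.05.


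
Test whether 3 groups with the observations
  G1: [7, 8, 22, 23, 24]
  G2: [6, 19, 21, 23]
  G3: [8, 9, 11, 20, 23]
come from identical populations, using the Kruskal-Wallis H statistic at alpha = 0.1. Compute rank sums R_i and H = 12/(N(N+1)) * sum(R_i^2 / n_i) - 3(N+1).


Step 1: Combine all N = 14 observations and assign midranks.
sorted (value, group, rank): (6,G2,1), (7,G1,2), (8,G1,3.5), (8,G3,3.5), (9,G3,5), (11,G3,6), (19,G2,7), (20,G3,8), (21,G2,9), (22,G1,10), (23,G1,12), (23,G2,12), (23,G3,12), (24,G1,14)
Step 2: Sum ranks within each group.
R_1 = 41.5 (n_1 = 5)
R_2 = 29 (n_2 = 4)
R_3 = 34.5 (n_3 = 5)
Step 3: H = 12/(N(N+1)) * sum(R_i^2/n_i) - 3(N+1)
     = 12/(14*15) * (41.5^2/5 + 29^2/4 + 34.5^2/5) - 3*15
     = 0.057143 * 792.75 - 45
     = 0.300000.
Step 4: Ties present; correction factor C = 1 - 30/(14^3 - 14) = 0.989011. Corrected H = 0.300000 / 0.989011 = 0.303333.
Step 5: Under H0, H ~ chi^2(2); p-value = 0.859275.
Step 6: alpha = 0.1. fail to reject H0.

H = 0.3033, df = 2, p = 0.859275, fail to reject H0.


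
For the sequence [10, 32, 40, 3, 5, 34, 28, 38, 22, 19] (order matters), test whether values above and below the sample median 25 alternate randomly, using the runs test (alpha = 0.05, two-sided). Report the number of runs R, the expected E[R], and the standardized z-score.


Step 1: Compute median = 25; label A = above, B = below.
Labels in order: BAABBAAABB  (n_A = 5, n_B = 5)
Step 2: Count runs R = 5.
Step 3: Under H0 (random ordering), E[R] = 2*n_A*n_B/(n_A+n_B) + 1 = 2*5*5/10 + 1 = 6.0000.
        Var[R] = 2*n_A*n_B*(2*n_A*n_B - n_A - n_B) / ((n_A+n_B)^2 * (n_A+n_B-1)) = 2000/900 = 2.2222.
        SD[R] = 1.4907.
Step 4: Continuity-corrected z = (R + 0.5 - E[R]) / SD[R] = (5 + 0.5 - 6.0000) / 1.4907 = -0.3354.
Step 5: Two-sided p-value via normal approximation = 2*(1 - Phi(|z|)) = 0.737316.
Step 6: alpha = 0.05. fail to reject H0.

R = 5, z = -0.3354, p = 0.737316, fail to reject H0.


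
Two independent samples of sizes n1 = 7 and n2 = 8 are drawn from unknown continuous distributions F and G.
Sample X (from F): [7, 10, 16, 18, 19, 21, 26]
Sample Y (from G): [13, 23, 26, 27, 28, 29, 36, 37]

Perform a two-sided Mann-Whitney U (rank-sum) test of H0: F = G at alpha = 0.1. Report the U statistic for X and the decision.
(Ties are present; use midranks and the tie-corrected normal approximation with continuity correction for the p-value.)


Step 1: Combine and sort all 15 observations; assign midranks.
sorted (value, group): (7,X), (10,X), (13,Y), (16,X), (18,X), (19,X), (21,X), (23,Y), (26,X), (26,Y), (27,Y), (28,Y), (29,Y), (36,Y), (37,Y)
ranks: 7->1, 10->2, 13->3, 16->4, 18->5, 19->6, 21->7, 23->8, 26->9.5, 26->9.5, 27->11, 28->12, 29->13, 36->14, 37->15
Step 2: Rank sum for X: R1 = 1 + 2 + 4 + 5 + 6 + 7 + 9.5 = 34.5.
Step 3: U_X = R1 - n1(n1+1)/2 = 34.5 - 7*8/2 = 34.5 - 28 = 6.5.
       U_Y = n1*n2 - U_X = 56 - 6.5 = 49.5.
Step 4: Ties are present, so use the tie-corrected normal approximation (with continuity correction) for the p-value.
Step 5: p-value = 0.014997; compare to alpha = 0.1. reject H0.

U_X = 6.5, p = 0.014997, reject H0 at alpha = 0.1.


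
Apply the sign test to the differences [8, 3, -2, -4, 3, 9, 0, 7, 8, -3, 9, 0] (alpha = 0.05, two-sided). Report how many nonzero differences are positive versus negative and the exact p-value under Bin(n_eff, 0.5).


Step 1: Discard zero differences. Original n = 12; n_eff = number of nonzero differences = 10.
Nonzero differences (with sign): +8, +3, -2, -4, +3, +9, +7, +8, -3, +9
Step 2: Count signs: positive = 7, negative = 3.
Step 3: Under H0: P(positive) = 0.5, so the number of positives S ~ Bin(10, 0.5).
Step 4: Two-sided exact p-value = sum of Bin(10,0.5) probabilities at or below the observed probability = 0.343750.
Step 5: alpha = 0.05. fail to reject H0.

n_eff = 10, pos = 7, neg = 3, p = 0.343750, fail to reject H0.


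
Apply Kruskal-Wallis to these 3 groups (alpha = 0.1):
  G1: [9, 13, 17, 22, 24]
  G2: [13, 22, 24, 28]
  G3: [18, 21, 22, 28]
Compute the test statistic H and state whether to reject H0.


Step 1: Combine all N = 13 observations and assign midranks.
sorted (value, group, rank): (9,G1,1), (13,G1,2.5), (13,G2,2.5), (17,G1,4), (18,G3,5), (21,G3,6), (22,G1,8), (22,G2,8), (22,G3,8), (24,G1,10.5), (24,G2,10.5), (28,G2,12.5), (28,G3,12.5)
Step 2: Sum ranks within each group.
R_1 = 26 (n_1 = 5)
R_2 = 33.5 (n_2 = 4)
R_3 = 31.5 (n_3 = 4)
Step 3: H = 12/(N(N+1)) * sum(R_i^2/n_i) - 3(N+1)
     = 12/(13*14) * (26^2/5 + 33.5^2/4 + 31.5^2/4) - 3*14
     = 0.065934 * 663.825 - 42
     = 1.768681.
Step 4: Ties present; correction factor C = 1 - 42/(13^3 - 13) = 0.980769. Corrected H = 1.768681 / 0.980769 = 1.803361.
Step 5: Under H0, H ~ chi^2(2); p-value = 0.405887.
Step 6: alpha = 0.1. fail to reject H0.

H = 1.8034, df = 2, p = 0.405887, fail to reject H0.


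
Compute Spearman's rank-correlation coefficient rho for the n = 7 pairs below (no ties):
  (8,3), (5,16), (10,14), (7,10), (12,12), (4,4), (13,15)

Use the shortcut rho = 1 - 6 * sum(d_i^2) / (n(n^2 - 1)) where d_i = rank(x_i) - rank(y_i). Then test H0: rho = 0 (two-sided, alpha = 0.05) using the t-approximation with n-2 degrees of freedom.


Step 1: Rank x and y separately (midranks; no ties here).
rank(x): 8->4, 5->2, 10->5, 7->3, 12->6, 4->1, 13->7
rank(y): 3->1, 16->7, 14->5, 10->3, 12->4, 4->2, 15->6
Step 2: d_i = R_x(i) - R_y(i); compute d_i^2.
  (4-1)^2=9, (2-7)^2=25, (5-5)^2=0, (3-3)^2=0, (6-4)^2=4, (1-2)^2=1, (7-6)^2=1
sum(d^2) = 40.
Step 3: rho = 1 - 6*40 / (7*(7^2 - 1)) = 1 - 240/336 = 0.285714.
Step 4: Under H0, t = rho * sqrt((n-2)/(1-rho^2)) = 0.6667 ~ t(5).
Step 5: Two-sided p-value from the t-distribution with 5 df = 0.534509.
Step 6: alpha = 0.05. fail to reject H0.

rho = 0.2857, p = 0.534509, fail to reject H0 at alpha = 0.05.


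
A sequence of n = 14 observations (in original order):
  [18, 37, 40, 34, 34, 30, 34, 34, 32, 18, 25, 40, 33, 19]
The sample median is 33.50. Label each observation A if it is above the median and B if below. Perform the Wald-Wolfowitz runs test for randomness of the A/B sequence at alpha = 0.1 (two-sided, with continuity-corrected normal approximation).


Step 1: Compute median = 33.50; label A = above, B = below.
Labels in order: BAAAABAABBBABB  (n_A = 7, n_B = 7)
Step 2: Count runs R = 7.
Step 3: Under H0 (random ordering), E[R] = 2*n_A*n_B/(n_A+n_B) + 1 = 2*7*7/14 + 1 = 8.0000.
        Var[R] = 2*n_A*n_B*(2*n_A*n_B - n_A - n_B) / ((n_A+n_B)^2 * (n_A+n_B-1)) = 8232/2548 = 3.2308.
        SD[R] = 1.7974.
Step 4: Continuity-corrected z = (R + 0.5 - E[R]) / SD[R] = (7 + 0.5 - 8.0000) / 1.7974 = -0.2782.
Step 5: Two-sided p-value via normal approximation = 2*(1 - Phi(|z|)) = 0.780879.
Step 6: alpha = 0.1. fail to reject H0.

R = 7, z = -0.2782, p = 0.780879, fail to reject H0.


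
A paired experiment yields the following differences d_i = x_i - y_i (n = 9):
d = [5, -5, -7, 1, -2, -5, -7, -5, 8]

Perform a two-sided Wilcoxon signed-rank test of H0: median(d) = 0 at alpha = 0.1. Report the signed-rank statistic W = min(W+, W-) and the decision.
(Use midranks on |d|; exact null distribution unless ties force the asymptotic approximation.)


Step 1: Drop any zero differences (none here) and take |d_i|.
|d| = [5, 5, 7, 1, 2, 5, 7, 5, 8]
Step 2: Midrank |d_i| (ties get averaged ranks).
ranks: |5|->4.5, |5|->4.5, |7|->7.5, |1|->1, |2|->2, |5|->4.5, |7|->7.5, |5|->4.5, |8|->9
Step 3: Attach original signs; sum ranks with positive sign and with negative sign.
W+ = 4.5 + 1 + 9 = 14.5
W- = 4.5 + 7.5 + 2 + 4.5 + 7.5 + 4.5 = 30.5
(Check: W+ + W- = 45 should equal n(n+1)/2 = 45.)
Step 4: Test statistic W = min(W+, W-) = 14.5.
Step 5: Ties in |d|, so use the tie-corrected normal approximation.
        E[W] = n(n+1)/4 = 9*10/4 = 22.5.
        Tie groups: |d|=5 (t=4), |d|=7 (t=2); sum(t^3 - t) = 66.
        Var[W] = n(n+1)(2n+1)/24 - sum(t^3-t)/48 = 1710/24 - 66/48 = 69.875.
        z = (W - E[W]) / sqrt(Var[W]) = (14.5 - 22.5) / 8.3591 = -0.9570.
        Two-sided p = 2*Phi(z) = 0.338548.
Step 6: alpha = 0.1. fail to reject H0.

W+ = 14.5, W- = 30.5, W = min = 14.5, p = 0.338548, fail to reject H0.


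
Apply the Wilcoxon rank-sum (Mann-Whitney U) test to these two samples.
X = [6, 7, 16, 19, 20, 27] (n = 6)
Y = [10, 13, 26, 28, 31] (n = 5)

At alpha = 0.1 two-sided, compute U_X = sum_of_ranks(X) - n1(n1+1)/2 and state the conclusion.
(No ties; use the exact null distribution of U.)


Step 1: Combine and sort all 11 observations; assign midranks.
sorted (value, group): (6,X), (7,X), (10,Y), (13,Y), (16,X), (19,X), (20,X), (26,Y), (27,X), (28,Y), (31,Y)
ranks: 6->1, 7->2, 10->3, 13->4, 16->5, 19->6, 20->7, 26->8, 27->9, 28->10, 31->11
Step 2: Rank sum for X: R1 = 1 + 2 + 5 + 6 + 7 + 9 = 30.
Step 3: U_X = R1 - n1(n1+1)/2 = 30 - 6*7/2 = 30 - 21 = 9.
       U_Y = n1*n2 - U_X = 30 - 9 = 21.
Step 4: No ties, so the exact null distribution of U (based on enumerating the C(11,6) = 462 equally likely rank assignments) gives the two-sided p-value.
Step 5: p-value = 0.329004; compare to alpha = 0.1. fail to reject H0.

U_X = 9, p = 0.329004, fail to reject H0 at alpha = 0.1.


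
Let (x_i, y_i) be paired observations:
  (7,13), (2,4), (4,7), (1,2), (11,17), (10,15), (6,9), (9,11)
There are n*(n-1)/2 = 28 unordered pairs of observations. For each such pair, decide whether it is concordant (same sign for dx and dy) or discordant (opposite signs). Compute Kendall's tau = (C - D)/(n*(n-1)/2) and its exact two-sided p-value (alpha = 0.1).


Step 1: Enumerate the 28 unordered pairs (i,j) with i<j and classify each by sign(x_j-x_i) * sign(y_j-y_i).
  (1,2):dx=-5,dy=-9->C; (1,3):dx=-3,dy=-6->C; (1,4):dx=-6,dy=-11->C; (1,5):dx=+4,dy=+4->C
  (1,6):dx=+3,dy=+2->C; (1,7):dx=-1,dy=-4->C; (1,8):dx=+2,dy=-2->D; (2,3):dx=+2,dy=+3->C
  (2,4):dx=-1,dy=-2->C; (2,5):dx=+9,dy=+13->C; (2,6):dx=+8,dy=+11->C; (2,7):dx=+4,dy=+5->C
  (2,8):dx=+7,dy=+7->C; (3,4):dx=-3,dy=-5->C; (3,5):dx=+7,dy=+10->C; (3,6):dx=+6,dy=+8->C
  (3,7):dx=+2,dy=+2->C; (3,8):dx=+5,dy=+4->C; (4,5):dx=+10,dy=+15->C; (4,6):dx=+9,dy=+13->C
  (4,7):dx=+5,dy=+7->C; (4,8):dx=+8,dy=+9->C; (5,6):dx=-1,dy=-2->C; (5,7):dx=-5,dy=-8->C
  (5,8):dx=-2,dy=-6->C; (6,7):dx=-4,dy=-6->C; (6,8):dx=-1,dy=-4->C; (7,8):dx=+3,dy=+2->C
Step 2: C = 27, D = 1, total pairs = 28.
Step 3: tau = (C - D)/(n(n-1)/2) = (27 - 1)/28 = 0.928571.
Step 4: Exact two-sided p-value (enumerate n! = 40320 permutations of y under H0): p = 0.000397.
Step 5: alpha = 0.1. reject H0.

tau_b = 0.9286 (C=27, D=1), p = 0.000397, reject H0.


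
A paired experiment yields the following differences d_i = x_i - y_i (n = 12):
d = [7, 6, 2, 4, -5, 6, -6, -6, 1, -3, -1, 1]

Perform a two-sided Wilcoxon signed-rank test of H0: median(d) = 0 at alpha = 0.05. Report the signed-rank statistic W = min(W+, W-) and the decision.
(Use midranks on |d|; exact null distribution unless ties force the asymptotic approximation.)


Step 1: Drop any zero differences (none here) and take |d_i|.
|d| = [7, 6, 2, 4, 5, 6, 6, 6, 1, 3, 1, 1]
Step 2: Midrank |d_i| (ties get averaged ranks).
ranks: |7|->12, |6|->9.5, |2|->4, |4|->6, |5|->7, |6|->9.5, |6|->9.5, |6|->9.5, |1|->2, |3|->5, |1|->2, |1|->2
Step 3: Attach original signs; sum ranks with positive sign and with negative sign.
W+ = 12 + 9.5 + 4 + 6 + 9.5 + 2 + 2 = 45
W- = 7 + 9.5 + 9.5 + 5 + 2 = 33
(Check: W+ + W- = 78 should equal n(n+1)/2 = 78.)
Step 4: Test statistic W = min(W+, W-) = 33.
Step 5: Ties in |d|, so use the tie-corrected normal approximation.
        E[W] = n(n+1)/4 = 12*13/4 = 39.
        Tie groups: |d|=1 (t=3), |d|=6 (t=4); sum(t^3 - t) = 84.
        Var[W] = n(n+1)(2n+1)/24 - sum(t^3-t)/48 = 3900/24 - 84/48 = 160.75.
        z = (W - E[W]) / sqrt(Var[W]) = (33 - 39) / 12.6787 = -0.4732.
        Two-sided p = 2*Phi(z) = 0.636046.
Step 6: alpha = 0.05. fail to reject H0.

W+ = 45, W- = 33, W = min = 33, p = 0.636046, fail to reject H0.


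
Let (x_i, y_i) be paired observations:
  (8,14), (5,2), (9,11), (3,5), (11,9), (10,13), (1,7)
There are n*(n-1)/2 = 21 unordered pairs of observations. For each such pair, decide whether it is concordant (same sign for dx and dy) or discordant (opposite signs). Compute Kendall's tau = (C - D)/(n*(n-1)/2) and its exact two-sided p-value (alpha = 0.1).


Step 1: Enumerate the 21 unordered pairs (i,j) with i<j and classify each by sign(x_j-x_i) * sign(y_j-y_i).
  (1,2):dx=-3,dy=-12->C; (1,3):dx=+1,dy=-3->D; (1,4):dx=-5,dy=-9->C; (1,5):dx=+3,dy=-5->D
  (1,6):dx=+2,dy=-1->D; (1,7):dx=-7,dy=-7->C; (2,3):dx=+4,dy=+9->C; (2,4):dx=-2,dy=+3->D
  (2,5):dx=+6,dy=+7->C; (2,6):dx=+5,dy=+11->C; (2,7):dx=-4,dy=+5->D; (3,4):dx=-6,dy=-6->C
  (3,5):dx=+2,dy=-2->D; (3,6):dx=+1,dy=+2->C; (3,7):dx=-8,dy=-4->C; (4,5):dx=+8,dy=+4->C
  (4,6):dx=+7,dy=+8->C; (4,7):dx=-2,dy=+2->D; (5,6):dx=-1,dy=+4->D; (5,7):dx=-10,dy=-2->C
  (6,7):dx=-9,dy=-6->C
Step 2: C = 13, D = 8, total pairs = 21.
Step 3: tau = (C - D)/(n(n-1)/2) = (13 - 8)/21 = 0.238095.
Step 4: Exact two-sided p-value (enumerate n! = 5040 permutations of y under H0): p = 0.561905.
Step 5: alpha = 0.1. fail to reject H0.

tau_b = 0.2381 (C=13, D=8), p = 0.561905, fail to reject H0.


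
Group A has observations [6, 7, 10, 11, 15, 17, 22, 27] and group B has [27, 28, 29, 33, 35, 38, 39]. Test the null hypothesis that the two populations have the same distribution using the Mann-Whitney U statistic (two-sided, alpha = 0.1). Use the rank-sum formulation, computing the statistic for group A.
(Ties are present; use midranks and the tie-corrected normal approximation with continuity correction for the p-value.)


Step 1: Combine and sort all 15 observations; assign midranks.
sorted (value, group): (6,X), (7,X), (10,X), (11,X), (15,X), (17,X), (22,X), (27,X), (27,Y), (28,Y), (29,Y), (33,Y), (35,Y), (38,Y), (39,Y)
ranks: 6->1, 7->2, 10->3, 11->4, 15->5, 17->6, 22->7, 27->8.5, 27->8.5, 28->10, 29->11, 33->12, 35->13, 38->14, 39->15
Step 2: Rank sum for X: R1 = 1 + 2 + 3 + 4 + 5 + 6 + 7 + 8.5 = 36.5.
Step 3: U_X = R1 - n1(n1+1)/2 = 36.5 - 8*9/2 = 36.5 - 36 = 0.5.
       U_Y = n1*n2 - U_X = 56 - 0.5 = 55.5.
Step 4: Ties are present, so use the tie-corrected normal approximation (with continuity correction) for the p-value.
Step 5: p-value = 0.001763; compare to alpha = 0.1. reject H0.

U_X = 0.5, p = 0.001763, reject H0 at alpha = 0.1.


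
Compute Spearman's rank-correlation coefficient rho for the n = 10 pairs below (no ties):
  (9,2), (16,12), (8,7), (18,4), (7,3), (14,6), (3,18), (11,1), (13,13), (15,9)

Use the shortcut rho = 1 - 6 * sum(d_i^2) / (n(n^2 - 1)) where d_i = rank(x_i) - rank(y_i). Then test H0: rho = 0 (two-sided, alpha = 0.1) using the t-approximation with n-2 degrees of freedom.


Step 1: Rank x and y separately (midranks; no ties here).
rank(x): 9->4, 16->9, 8->3, 18->10, 7->2, 14->7, 3->1, 11->5, 13->6, 15->8
rank(y): 2->2, 12->8, 7->6, 4->4, 3->3, 6->5, 18->10, 1->1, 13->9, 9->7
Step 2: d_i = R_x(i) - R_y(i); compute d_i^2.
  (4-2)^2=4, (9-8)^2=1, (3-6)^2=9, (10-4)^2=36, (2-3)^2=1, (7-5)^2=4, (1-10)^2=81, (5-1)^2=16, (6-9)^2=9, (8-7)^2=1
sum(d^2) = 162.
Step 3: rho = 1 - 6*162 / (10*(10^2 - 1)) = 1 - 972/990 = 0.018182.
Step 4: Under H0, t = rho * sqrt((n-2)/(1-rho^2)) = 0.0514 ~ t(8).
Step 5: Two-sided p-value from the t-distribution with 8 df = 0.960240.
Step 6: alpha = 0.1. fail to reject H0.

rho = 0.0182, p = 0.960240, fail to reject H0 at alpha = 0.1.
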